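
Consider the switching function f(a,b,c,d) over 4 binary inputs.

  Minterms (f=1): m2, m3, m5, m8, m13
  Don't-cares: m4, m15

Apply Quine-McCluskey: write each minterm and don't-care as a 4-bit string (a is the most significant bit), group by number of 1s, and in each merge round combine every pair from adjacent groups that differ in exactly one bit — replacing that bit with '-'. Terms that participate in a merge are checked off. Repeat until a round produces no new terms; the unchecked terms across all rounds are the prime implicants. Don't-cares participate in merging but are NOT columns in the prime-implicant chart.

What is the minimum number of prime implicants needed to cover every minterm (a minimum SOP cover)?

[col 0] 0010*, 0011*, 0100*, 0101*, 1000, 1101*, 1111*
[col 1] -101, 001-, 010-, 11-1
Prime implicants: -101, 001-, 010-, 1000, 11-1
PI chart (minterm → PIs covering it):
  2 | 001-  (sole → essential)
  3 | 001-  (sole → essential)
  5 | -101,010-
  8 | 1000  (sole → essential)
  13 | -101,11-1
Essential prime implicants: 001-, 1000
Petrick residual → -101
Minimum SOP uses 3 PIs: bc'd + a'b'c + ab'c'd'

3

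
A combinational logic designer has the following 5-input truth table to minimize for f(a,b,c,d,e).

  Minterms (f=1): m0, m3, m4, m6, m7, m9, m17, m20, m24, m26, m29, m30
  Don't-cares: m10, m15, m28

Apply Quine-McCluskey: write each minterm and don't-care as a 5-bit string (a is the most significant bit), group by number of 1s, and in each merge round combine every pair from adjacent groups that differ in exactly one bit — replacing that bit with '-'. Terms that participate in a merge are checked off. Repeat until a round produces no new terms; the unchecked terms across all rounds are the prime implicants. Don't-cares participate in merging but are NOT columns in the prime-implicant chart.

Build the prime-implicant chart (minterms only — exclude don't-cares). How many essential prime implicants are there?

6

Round 0: 00000✓ 00011✓ 00100✓ 00110✓ 00111✓ 01001 01010✓ 01111✓ 10001 10100✓ 11000✓ 11010✓ 11100✓ 11101✓ 11110✓
Round 1: -0100 -1010 0-111 00-00 00-11 001-0 0011- 1-100 11-00✓ 11-10✓ 110-0✓ 111-0✓ 1110-
Round 2: 11--0
PIs = {-0100, -1010, 0-111, 00-00, 00-11, 001-0, 0011-, 01001, 1-100, 10001, 11--0, 1110-}
Coverage chart:
  m0: 00-00 ←essential
  m3: 00-11 ←essential
  m4: -0100,00-00,001-0
  m6: 001-0,0011-
  m7: 0-111,00-11,0011-
  m9: 01001 ←essential
  m17: 10001 ←essential
  m20: -0100,1-100
  m24: 11--0 ←essential
  m26: -1010,11--0
  m29: 1110- ←essential
  m30: 11--0 ←essential
Essential: 00-00, 00-11, 01001, 10001, 11--0, 1110-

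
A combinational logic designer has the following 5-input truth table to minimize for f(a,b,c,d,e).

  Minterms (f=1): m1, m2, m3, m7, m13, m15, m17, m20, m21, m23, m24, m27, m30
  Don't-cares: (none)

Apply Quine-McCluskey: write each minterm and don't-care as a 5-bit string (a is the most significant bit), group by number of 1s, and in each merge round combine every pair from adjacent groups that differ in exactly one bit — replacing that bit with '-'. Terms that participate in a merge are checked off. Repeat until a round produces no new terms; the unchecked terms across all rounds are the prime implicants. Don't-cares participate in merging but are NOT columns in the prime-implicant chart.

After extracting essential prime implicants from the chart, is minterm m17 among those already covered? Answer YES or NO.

[col 0] 00001*, 00010*, 00011*, 00111*, 01101*, 01111*, 10001*, 10100*, 10101*, 10111*, 11000, 11011, 11110
[col 1] -0001, -0111, 0-111, 00-11, 000-1, 0001-, 011-1, 10-01, 101-1, 1010-
Prime implicants: -0001, -0111, 0-111, 00-11, 000-1, 0001-, 011-1, 10-01, 101-1, 1010-, 11000, 11011, 11110
PI chart (minterm → PIs covering it):
  1 | -0001,000-1
  2 | 0001-  (sole → essential)
  3 | 00-11,000-1,0001-
  7 | -0111,0-111,00-11
  13 | 011-1  (sole → essential)
  15 | 0-111,011-1
  17 | -0001,10-01
  20 | 1010-  (sole → essential)
  21 | 10-01,101-1,1010-
  23 | -0111,101-1
  24 | 11000  (sole → essential)
  27 | 11011  (sole → essential)
  30 | 11110  (sole → essential)
Essential prime implicants: 0001-, 011-1, 1010-, 11000, 11011, 11110

NO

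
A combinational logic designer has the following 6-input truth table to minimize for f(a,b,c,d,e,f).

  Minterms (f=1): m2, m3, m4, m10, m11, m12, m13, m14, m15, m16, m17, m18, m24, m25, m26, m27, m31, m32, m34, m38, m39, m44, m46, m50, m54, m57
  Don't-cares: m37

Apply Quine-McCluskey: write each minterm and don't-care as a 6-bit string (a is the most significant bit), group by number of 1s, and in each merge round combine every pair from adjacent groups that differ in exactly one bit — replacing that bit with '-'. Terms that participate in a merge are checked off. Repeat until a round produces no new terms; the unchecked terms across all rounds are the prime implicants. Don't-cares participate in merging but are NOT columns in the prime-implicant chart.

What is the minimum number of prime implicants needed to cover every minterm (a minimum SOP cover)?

Round 0: 000010✓ 000011✓ 000100✓ 001010✓ 001011✓ 001100✓ 001101✓ 001110✓ 001111✓ 010000✓ 010001✓ 010010✓ 011000✓ 011001✓ 011010✓ 011011✓ 011111✓ 100000✓ 100010✓ 100101✓ 100110✓ 100111✓ 101100✓ 101110✓ 110010✓ 110110✓ 111001✓
Round 1: -00010✓ -01100✓ -01110✓ -10010✓ -11001 0-0010✓ 0-1010✓ 0-1011✓ 0-1111✓ 00-010✓ 00-011✓ 00-100 00001-✓ 001-10✓ 001-11✓ 00101-✓ 0011-0✓ 0011-1✓ 00110-✓ 00111-✓ 01-000✓ 01-001✓ 01-010✓ 0100-0✓ 01000-✓ 011-11✓ 0110-0✓ 0110-1✓ 01100-✓ 01101-✓ 1-0010✓ 1-0110✓ 10-110 100-10✓ 1000-0 1001-1 10011- 1011-0✓ 110-10✓
Round 2: --0010 -011-0 0--010 0-1-11 0-101- 00-01- 001-1- 0011-- 01-0-0 01-00- 0110-- 1-0-10
PIs = {--0010, -011-0, -11001, 0--010, 0-1-11, 0-101-, 00-01-, 00-100, 001-1-, 0011--, 01-0-0, 01-00-, 0110--, 1-0-10, 10-110, 1000-0, 1001-1, 10011-}
Coverage chart:
  m2: --0010,0--010,00-01-
  m3: 00-01- ←essential
  m4: 00-100 ←essential
  m10: 0--010,0-101-,00-01-,001-1-
  m11: 0-1-11,0-101-,00-01-,001-1-
  m12: -011-0,00-100,0011--
  m13: 0011-- ←essential
  m14: -011-0,001-1-,0011--
  m15: 0-1-11,001-1-,0011--
  m16: 01-0-0,01-00-
  m17: 01-00- ←essential
  m18: --0010,0--010,01-0-0
  m24: 01-0-0,01-00-,0110--
  m25: -11001,01-00-,0110--
  m26: 0--010,0-101-,01-0-0,0110--
  m27: 0-1-11,0-101-,0110--
  m31: 0-1-11 ←essential
  m32: 1000-0 ←essential
  m34: --0010,1-0-10,1000-0
  m38: 1-0-10,10-110,10011-
  m39: 1001-1,10011-
  m44: -011-0 ←essential
  m46: -011-0,10-110
  m50: --0010,1-0-10
  m54: 1-0-10 ←essential
  m57: -11001 ←essential
Essential: -011-0, -11001, 0-1-11, 00-01-, 00-100, 0011--, 01-00-, 1-0-10, 1000-0
Petrick residual → 0--010, 1001-1
Min cover (11 terms): b'cdf' + bcd'e'f + a'd'ef' + a'cef + a'b'd'e + a'b'de'f' + a'b'cd + a'bd'e' + ac'ef' + ab'c'd'f' + ab'c'df

11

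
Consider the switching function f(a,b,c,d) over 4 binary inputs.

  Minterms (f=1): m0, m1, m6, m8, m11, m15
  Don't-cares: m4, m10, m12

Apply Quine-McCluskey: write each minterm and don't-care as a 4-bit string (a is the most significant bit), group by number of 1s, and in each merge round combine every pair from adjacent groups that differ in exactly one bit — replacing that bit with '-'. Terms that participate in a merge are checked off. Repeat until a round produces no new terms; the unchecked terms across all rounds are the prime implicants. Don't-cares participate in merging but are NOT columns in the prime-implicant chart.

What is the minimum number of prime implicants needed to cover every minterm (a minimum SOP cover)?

4

[col 0] 0000*, 0001*, 0100*, 0110*, 1000*, 1010*, 1011*, 1100*, 1111*
[col 1] -000*, -100*, 0-00*, 000-, 01-0, 1-00*, 1-11, 10-0, 101-
[col 2] --00
Prime implicants: --00, 000-, 01-0, 1-11, 10-0, 101-
PI chart (minterm → PIs covering it):
  0 | --00,000-
  1 | 000-  (sole → essential)
  6 | 01-0  (sole → essential)
  8 | --00,10-0
  11 | 1-11,101-
  15 | 1-11  (sole → essential)
Essential prime implicants: 000-, 01-0, 1-11
Petrick residual → --00
Minimum SOP uses 4 PIs: c'd' + a'b'c' + a'bd' + acd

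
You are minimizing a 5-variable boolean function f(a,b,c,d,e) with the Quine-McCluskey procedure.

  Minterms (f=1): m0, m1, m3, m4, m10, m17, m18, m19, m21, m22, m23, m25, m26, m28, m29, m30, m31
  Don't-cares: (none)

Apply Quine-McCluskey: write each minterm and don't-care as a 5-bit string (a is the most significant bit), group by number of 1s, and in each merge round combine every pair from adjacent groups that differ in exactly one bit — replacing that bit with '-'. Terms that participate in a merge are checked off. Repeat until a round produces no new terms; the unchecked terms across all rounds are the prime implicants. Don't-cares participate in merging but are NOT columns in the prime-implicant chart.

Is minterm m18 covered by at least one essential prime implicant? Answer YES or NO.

NO

Round 0: 00000✓ 00001✓ 00011✓ 00100✓ 01010✓ 10001✓ 10010✓ 10011✓ 10101✓ 10110✓ 10111✓ 11001✓ 11010✓ 11100✓ 11101✓ 11110✓ 11111✓
Round 1: -0001✓ -0011✓ -1010 00-00 000-1✓ 0000- 1-001✓ 1-010✓ 1-101✓ 1-110✓ 1-111✓ 10-01✓ 10-10✓ 10-11✓ 100-1✓ 1001-✓ 101-1✓ 1011-✓ 11-01✓ 11-10✓ 111-0✓ 111-1✓ 1110-✓ 1111-✓
Round 2: -00-1 1--01 1--10 1-1-1 1-11- 10--1 10-1- 111--
PIs = {-00-1, -1010, 00-00, 0000-, 1--01, 1--10, 1-1-1, 1-11-, 10--1, 10-1-, 111--}
Coverage chart:
  m0: 00-00,0000-
  m1: -00-1,0000-
  m3: -00-1 ←essential
  m4: 00-00 ←essential
  m10: -1010 ←essential
  m17: -00-1,1--01,10--1
  m18: 1--10,10-1-
  m19: -00-1,10--1,10-1-
  m21: 1--01,1-1-1,10--1
  m22: 1--10,1-11-,10-1-
  m23: 1-1-1,1-11-,10--1,10-1-
  m25: 1--01 ←essential
  m26: -1010,1--10
  m28: 111-- ←essential
  m29: 1--01,1-1-1,111--
  m30: 1--10,1-11-,111--
  m31: 1-1-1,1-11-,111--
Essential: -00-1, -1010, 00-00, 1--01, 111--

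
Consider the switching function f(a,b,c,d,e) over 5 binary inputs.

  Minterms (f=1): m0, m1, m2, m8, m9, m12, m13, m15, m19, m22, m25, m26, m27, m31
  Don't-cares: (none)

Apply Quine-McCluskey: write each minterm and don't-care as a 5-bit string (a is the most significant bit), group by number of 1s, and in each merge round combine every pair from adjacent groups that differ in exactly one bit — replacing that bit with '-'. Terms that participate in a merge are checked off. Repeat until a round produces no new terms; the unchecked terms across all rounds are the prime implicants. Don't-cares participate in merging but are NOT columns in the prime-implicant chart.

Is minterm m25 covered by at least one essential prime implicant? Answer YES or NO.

size-2^0 implicants → 00000(✓)  00001(✓)  00010(✓)  01000(✓)  01001(✓)  01100(✓)  01101(✓)  01111(✓)  10011(✓)  10110  11001(✓)  11010(✓)  11011(✓)  11111(✓)
size-2^1 implicants → -1001  -1111  0-000(✓)  0-001(✓)  000-0  0000-(✓)  01-00(✓)  01-01(✓)  0100-(✓)  011-1  0110-(✓)  1-011  11-11  110-1  1101-
size-2^2 implicants → 0-00-  01-0-
Unchecked terms (primes): -1001, -1111, 0-00-, 000-0, 01-0-, 011-1, 1-011, 10110, 11-11, 110-1, 1101-
Minterm coverage:
  m0 ⊆ 0-00-,000-0
  m1 ⊆ 0-00- [E]
  m2 ⊆ 000-0 [E]
  m8 ⊆ 0-00-,01-0-
  m9 ⊆ -1001,0-00-,01-0-
  m12 ⊆ 01-0- [E]
  m13 ⊆ 01-0-,011-1
  m15 ⊆ -1111,011-1
  m19 ⊆ 1-011 [E]
  m22 ⊆ 10110 [E]
  m25 ⊆ -1001,110-1
  m26 ⊆ 1101- [E]
  m27 ⊆ 1-011,11-11,110-1,1101-
  m31 ⊆ -1111,11-11
E = {0-00-, 000-0, 01-0-, 1-011, 10110, 1101-}

NO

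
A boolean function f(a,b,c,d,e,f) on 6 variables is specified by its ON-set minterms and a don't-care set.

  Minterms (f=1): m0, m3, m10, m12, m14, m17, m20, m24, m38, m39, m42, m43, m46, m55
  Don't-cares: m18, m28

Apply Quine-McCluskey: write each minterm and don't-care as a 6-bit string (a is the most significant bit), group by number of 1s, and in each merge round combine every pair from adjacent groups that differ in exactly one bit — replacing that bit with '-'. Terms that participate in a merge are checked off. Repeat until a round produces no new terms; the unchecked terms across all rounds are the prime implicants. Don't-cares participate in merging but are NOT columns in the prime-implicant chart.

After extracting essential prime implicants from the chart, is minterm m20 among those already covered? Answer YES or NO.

YES

Round 0: 000000 000011 001010✓ 001100✓ 001110✓ 010001 010010 010100✓ 011000✓ 011100✓ 100110✓ 100111✓ 101010✓ 101011✓ 101110✓ 110111✓
Round 1: -01010✓ -01110✓ 0-1100 001-10✓ 0011-0 01-100 011-00 1-0111 10-110 10011- 101-10✓ 10101-
Round 2: -01-10
PIs = {-01-10, 0-1100, 000000, 000011, 0011-0, 01-100, 010001, 010010, 011-00, 1-0111, 10-110, 10011-, 10101-}
Coverage chart:
  m0: 000000 ←essential
  m3: 000011 ←essential
  m10: -01-10 ←essential
  m12: 0-1100,0011-0
  m14: -01-10,0011-0
  m17: 010001 ←essential
  m20: 01-100 ←essential
  m24: 011-00 ←essential
  m38: 10-110,10011-
  m39: 1-0111,10011-
  m42: -01-10,10101-
  m43: 10101- ←essential
  m46: -01-10,10-110
  m55: 1-0111 ←essential
Essential: -01-10, 000000, 000011, 01-100, 010001, 011-00, 1-0111, 10101-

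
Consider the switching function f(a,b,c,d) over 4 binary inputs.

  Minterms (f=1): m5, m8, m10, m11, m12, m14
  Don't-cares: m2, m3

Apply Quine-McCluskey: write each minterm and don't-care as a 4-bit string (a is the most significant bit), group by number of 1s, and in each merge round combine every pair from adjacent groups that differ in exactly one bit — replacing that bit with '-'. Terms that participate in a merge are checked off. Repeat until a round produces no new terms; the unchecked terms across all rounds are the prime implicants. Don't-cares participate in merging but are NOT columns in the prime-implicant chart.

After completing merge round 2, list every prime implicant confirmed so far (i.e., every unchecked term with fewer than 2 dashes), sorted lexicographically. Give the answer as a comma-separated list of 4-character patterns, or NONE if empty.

0101

Round 0: 0010✓ 0011✓ 0101 1000✓ 1010✓ 1011✓ 1100✓ 1110✓
Round 1: -010✓ -011✓ 001-✓ 1-00✓ 1-10✓ 10-0✓ 101-✓ 11-0✓
Round 2: -01- 1--0
PIs = {-01-, 0101, 1--0}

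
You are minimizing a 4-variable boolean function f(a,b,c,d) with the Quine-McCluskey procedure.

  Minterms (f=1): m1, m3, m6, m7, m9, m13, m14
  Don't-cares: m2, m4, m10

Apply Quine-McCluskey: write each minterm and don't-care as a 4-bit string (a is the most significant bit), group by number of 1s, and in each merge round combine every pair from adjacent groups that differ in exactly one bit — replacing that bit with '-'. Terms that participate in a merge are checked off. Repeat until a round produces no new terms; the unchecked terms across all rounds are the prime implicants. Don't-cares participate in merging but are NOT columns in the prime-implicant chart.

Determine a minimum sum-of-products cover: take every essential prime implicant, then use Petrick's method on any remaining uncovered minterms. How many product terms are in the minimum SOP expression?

4

size-2^0 implicants → 0001(✓)  0010(✓)  0011(✓)  0100(✓)  0110(✓)  0111(✓)  1001(✓)  1010(✓)  1101(✓)  1110(✓)
size-2^1 implicants → -001  -010(✓)  -110(✓)  0-10(✓)  0-11(✓)  00-1  001-(✓)  01-0  011-(✓)  1-01  1-10(✓)
size-2^2 implicants → --10  0-1-
Unchecked terms (primes): --10, -001, 0-1-, 00-1, 01-0, 1-01
Minterm coverage:
  m1 ⊆ -001,00-1
  m3 ⊆ 0-1-,00-1
  m6 ⊆ --10,0-1-,01-0
  m7 ⊆ 0-1- [E]
  m9 ⊆ -001,1-01
  m13 ⊆ 1-01 [E]
  m14 ⊆ --10 [E]
E = {--10, 0-1-, 1-01}
Petrick residual → -001
Cover = cd' + b'c'd + a'c + ac'd  |cover|=4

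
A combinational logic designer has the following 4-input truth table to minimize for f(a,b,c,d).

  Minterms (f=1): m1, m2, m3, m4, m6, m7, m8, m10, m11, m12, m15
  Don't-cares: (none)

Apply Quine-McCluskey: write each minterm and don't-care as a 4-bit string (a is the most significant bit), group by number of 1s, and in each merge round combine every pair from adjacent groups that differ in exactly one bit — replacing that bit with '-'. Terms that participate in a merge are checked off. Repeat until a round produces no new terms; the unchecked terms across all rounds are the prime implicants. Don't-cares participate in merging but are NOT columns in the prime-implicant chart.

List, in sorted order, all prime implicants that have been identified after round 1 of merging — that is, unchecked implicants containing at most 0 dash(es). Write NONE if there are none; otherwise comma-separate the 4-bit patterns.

size-2^0 implicants → 0001(✓)  0010(✓)  0011(✓)  0100(✓)  0110(✓)  0111(✓)  1000(✓)  1010(✓)  1011(✓)  1100(✓)  1111(✓)
size-2^1 implicants → -010(✓)  -011(✓)  -100  -111(✓)  0-10(✓)  0-11(✓)  00-1  001-(✓)  01-0  011-(✓)  1-00  1-11(✓)  10-0  101-(✓)
size-2^2 implicants → --11  -01-  0-1-
Unchecked terms (primes): --11, -01-, -100, 0-1-, 00-1, 01-0, 1-00, 10-0

NONE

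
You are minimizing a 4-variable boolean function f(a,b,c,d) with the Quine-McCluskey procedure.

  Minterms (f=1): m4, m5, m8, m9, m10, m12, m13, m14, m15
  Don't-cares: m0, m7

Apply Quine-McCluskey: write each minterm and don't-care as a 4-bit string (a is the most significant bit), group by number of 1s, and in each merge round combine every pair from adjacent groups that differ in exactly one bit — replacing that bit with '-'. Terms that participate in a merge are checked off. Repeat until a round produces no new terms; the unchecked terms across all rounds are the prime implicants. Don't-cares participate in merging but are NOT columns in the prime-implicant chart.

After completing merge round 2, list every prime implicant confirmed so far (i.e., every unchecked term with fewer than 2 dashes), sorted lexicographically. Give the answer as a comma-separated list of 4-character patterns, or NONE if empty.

[col 0] 0000*, 0100*, 0101*, 0111*, 1000*, 1001*, 1010*, 1100*, 1101*, 1110*, 1111*
[col 1] -000*, -100*, -101*, -111*, 0-00*, 01-1*, 010-*, 1-00*, 1-01*, 1-10*, 10-0*, 100-*, 11-0*, 11-1*, 110-*, 111-*
[col 2] --00, -1-1, -10-, 1--0, 1-0-, 11--
Prime implicants: --00, -1-1, -10-, 1--0, 1-0-, 11--

NONE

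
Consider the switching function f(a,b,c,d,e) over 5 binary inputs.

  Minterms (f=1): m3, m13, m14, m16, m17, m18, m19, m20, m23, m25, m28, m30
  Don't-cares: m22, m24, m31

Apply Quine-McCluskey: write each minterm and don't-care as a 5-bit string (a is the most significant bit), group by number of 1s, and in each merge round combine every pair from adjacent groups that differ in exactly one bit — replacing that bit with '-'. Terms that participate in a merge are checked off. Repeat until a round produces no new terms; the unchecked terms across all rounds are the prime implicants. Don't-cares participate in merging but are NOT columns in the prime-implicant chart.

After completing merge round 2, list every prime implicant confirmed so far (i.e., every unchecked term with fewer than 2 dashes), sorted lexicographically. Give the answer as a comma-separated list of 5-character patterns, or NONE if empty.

-0011, -1110, 01101

Round 0: 00011✓ 01101 01110✓ 10000✓ 10001✓ 10010✓ 10011✓ 10100✓ 10110✓ 10111✓ 11000✓ 11001✓ 11100✓ 11110✓ 11111✓
Round 1: -0011 -1110 1-000✓ 1-001✓ 1-100✓ 1-110✓ 1-111✓ 10-00✓ 10-10✓ 10-11✓ 100-0✓ 100-1✓ 1000-✓ 1001-✓ 101-0✓ 1011-✓ 11-00✓ 1100-✓ 111-0✓ 1111-✓
Round 2: 1--00 1-00- 1-1-0 1-11- 10--0 10-1- 100--
PIs = {-0011, -1110, 01101, 1--00, 1-00-, 1-1-0, 1-11-, 10--0, 10-1-, 100--}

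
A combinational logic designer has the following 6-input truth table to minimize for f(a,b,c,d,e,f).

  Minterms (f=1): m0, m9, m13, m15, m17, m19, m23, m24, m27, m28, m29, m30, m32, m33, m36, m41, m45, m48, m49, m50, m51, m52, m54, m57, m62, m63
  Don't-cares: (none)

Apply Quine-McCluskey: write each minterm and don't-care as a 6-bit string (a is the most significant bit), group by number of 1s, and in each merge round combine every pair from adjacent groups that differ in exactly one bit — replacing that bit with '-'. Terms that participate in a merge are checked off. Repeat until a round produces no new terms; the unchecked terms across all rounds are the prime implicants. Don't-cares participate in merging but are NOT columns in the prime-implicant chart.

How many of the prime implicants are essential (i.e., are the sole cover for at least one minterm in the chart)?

size-2^0 implicants → 000000(✓)  001001(✓)  001101(✓)  001111(✓)  010001(✓)  010011(✓)  010111(✓)  011000(✓)  011011(✓)  011100(✓)  011101(✓)  011110(✓)  100000(✓)  100001(✓)  100100(✓)  101001(✓)  101101(✓)  110000(✓)  110001(✓)  110010(✓)  110011(✓)  110100(✓)  110110(✓)  111001(✓)  111110(✓)  111111(✓)
size-2^1 implicants → -00000  -01001(✓)  -01101(✓)  -10001(✓)  -10011(✓)  -11110  0-1101  001-01(✓)  0011-1  01-011  010-11  0100-1(✓)  011-00  0111-0  01110-  1-0000(✓)  1-0001(✓)  1-0100(✓)  1-1001(✓)  10-001(✓)  100-00(✓)  10000-(✓)  101-01(✓)  11-001(✓)  11-110  110-00(✓)  110-10(✓)  1100-0(✓)  1100-1(✓)  11000-(✓)  11001-(✓)  1101-0(✓)  11111-
size-2^2 implicants → -01-01  -100-1  1--001  1-0-00  1-000-  110--0  1100--
Unchecked terms (primes): -00000, -01-01, -100-1, -11110, 0-1101, 0011-1, 01-011, 010-11, 011-00, 0111-0, 01110-, 1--001, 1-0-00, 1-000-, 11-110, 110--0, 1100--, 11111-
Minterm coverage:
  m0 ⊆ -00000 [E]
  m9 ⊆ -01-01 [E]
  m13 ⊆ -01-01,0-1101,0011-1
  m15 ⊆ 0011-1 [E]
  m17 ⊆ -100-1 [E]
  m19 ⊆ -100-1,01-011,010-11
  m23 ⊆ 010-11 [E]
  m24 ⊆ 011-00 [E]
  m27 ⊆ 01-011 [E]
  m28 ⊆ 011-00,0111-0,01110-
  m29 ⊆ 0-1101,01110-
  m30 ⊆ -11110,0111-0
  m32 ⊆ -00000,1-0-00,1-000-
  m33 ⊆ 1--001,1-000-
  m36 ⊆ 1-0-00 [E]
  m41 ⊆ -01-01,1--001
  m45 ⊆ -01-01 [E]
  m48 ⊆ 1-0-00,1-000-,110--0,1100--
  m49 ⊆ -100-1,1--001,1-000-,1100--
  m50 ⊆ 110--0,1100--
  m51 ⊆ -100-1,1100--
  m52 ⊆ 1-0-00,110--0
  m54 ⊆ 11-110,110--0
  m57 ⊆ 1--001 [E]
  m62 ⊆ -11110,11-110,11111-
  m63 ⊆ 11111- [E]
E = {-00000, -01-01, -100-1, 0011-1, 01-011, 010-11, 011-00, 1--001, 1-0-00, 11111-}

10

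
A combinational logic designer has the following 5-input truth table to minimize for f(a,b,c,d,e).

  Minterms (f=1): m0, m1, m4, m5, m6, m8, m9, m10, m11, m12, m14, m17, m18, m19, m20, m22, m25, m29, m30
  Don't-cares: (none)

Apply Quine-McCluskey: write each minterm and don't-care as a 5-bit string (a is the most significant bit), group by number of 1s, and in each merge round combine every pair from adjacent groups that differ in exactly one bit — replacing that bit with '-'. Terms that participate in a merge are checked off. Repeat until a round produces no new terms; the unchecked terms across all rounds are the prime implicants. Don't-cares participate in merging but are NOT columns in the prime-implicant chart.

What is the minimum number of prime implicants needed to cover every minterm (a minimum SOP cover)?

[col 0] 00000*, 00001*, 00100*, 00101*, 00110*, 01000*, 01001*, 01010*, 01011*, 01100*, 01110*, 10001*, 10010*, 10011*, 10100*, 10110*, 11001*, 11101*, 11110*
[col 1] -0001*, -0100*, -0110*, -1001*, -1110*, 0-000*, 0-001*, 0-100*, 0-110*, 00-00*, 00-01*, 0000-*, 001-0*, 0010-*, 01-00*, 01-10*, 010-0*, 010-1*, 0100-*, 0101-*, 011-0*, 1-001*, 1-110*, 10-10, 100-1, 1001-, 101-0*, 11-01
[col 2] --001, --110, -01-0, 0--00, 0-00-, 0-1-0, 00-0-, 01--0, 010--
Prime implicants: --001, --110, -01-0, 0--00, 0-00-, 0-1-0, 00-0-, 01--0, 010--, 10-10, 100-1, 1001-, 11-01
PI chart (minterm → PIs covering it):
  0 | 0--00,0-00-,00-0-
  1 | --001,0-00-,00-0-
  4 | -01-0,0--00,0-1-0,00-0-
  5 | 00-0-  (sole → essential)
  6 | --110,-01-0,0-1-0
  8 | 0--00,0-00-,01--0,010--
  9 | --001,0-00-,010--
  10 | 01--0,010--
  11 | 010--  (sole → essential)
  12 | 0--00,0-1-0,01--0
  14 | --110,0-1-0,01--0
  17 | --001,100-1
  18 | 10-10,1001-
  19 | 100-1,1001-
  20 | -01-0  (sole → essential)
  22 | --110,-01-0,10-10
  25 | --001,11-01
  29 | 11-01  (sole → essential)
  30 | --110  (sole → essential)
Essential prime implicants: --110, -01-0, 00-0-, 010--, 11-01
Petrick residual → --001, 0--00, 1001-
Minimum SOP uses 8 PIs: c'd'e + cde' + b'ce' + a'd'e' + a'b'd' + a'bc' + ab'c'd + abd'e

8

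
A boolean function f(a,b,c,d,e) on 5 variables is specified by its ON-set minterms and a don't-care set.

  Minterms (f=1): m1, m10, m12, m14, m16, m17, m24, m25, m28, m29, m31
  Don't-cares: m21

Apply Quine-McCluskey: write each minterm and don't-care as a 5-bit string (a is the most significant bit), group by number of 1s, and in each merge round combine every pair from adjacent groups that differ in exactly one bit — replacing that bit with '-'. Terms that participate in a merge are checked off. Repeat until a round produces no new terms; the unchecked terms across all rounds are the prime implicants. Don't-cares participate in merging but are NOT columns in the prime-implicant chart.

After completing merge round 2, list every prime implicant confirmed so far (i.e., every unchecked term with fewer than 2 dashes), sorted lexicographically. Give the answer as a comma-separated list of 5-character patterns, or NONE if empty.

[col 0] 00001*, 01010*, 01100*, 01110*, 10000*, 10001*, 10101*, 11000*, 11001*, 11100*, 11101*, 11111*
[col 1] -0001, -1100, 01-10, 011-0, 1-000*, 1-001*, 1-101*, 10-01*, 1000-*, 11-00*, 11-01*, 1100-*, 111-1, 1110-*
[col 2] 1--01, 1-00-, 11-0-
Prime implicants: -0001, -1100, 01-10, 011-0, 1--01, 1-00-, 11-0-, 111-1

-0001, -1100, 01-10, 011-0, 111-1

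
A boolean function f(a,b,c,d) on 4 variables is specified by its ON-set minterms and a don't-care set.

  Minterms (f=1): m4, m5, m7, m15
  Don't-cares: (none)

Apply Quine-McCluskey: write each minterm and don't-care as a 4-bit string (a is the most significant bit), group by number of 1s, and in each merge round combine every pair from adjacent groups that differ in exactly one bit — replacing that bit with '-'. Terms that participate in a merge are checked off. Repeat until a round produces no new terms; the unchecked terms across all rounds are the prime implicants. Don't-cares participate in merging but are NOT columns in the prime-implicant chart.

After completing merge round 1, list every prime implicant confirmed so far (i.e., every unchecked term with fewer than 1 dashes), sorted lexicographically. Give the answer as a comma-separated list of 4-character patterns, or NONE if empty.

[col 0] 0100*, 0101*, 0111*, 1111*
[col 1] -111, 01-1, 010-
Prime implicants: -111, 01-1, 010-

NONE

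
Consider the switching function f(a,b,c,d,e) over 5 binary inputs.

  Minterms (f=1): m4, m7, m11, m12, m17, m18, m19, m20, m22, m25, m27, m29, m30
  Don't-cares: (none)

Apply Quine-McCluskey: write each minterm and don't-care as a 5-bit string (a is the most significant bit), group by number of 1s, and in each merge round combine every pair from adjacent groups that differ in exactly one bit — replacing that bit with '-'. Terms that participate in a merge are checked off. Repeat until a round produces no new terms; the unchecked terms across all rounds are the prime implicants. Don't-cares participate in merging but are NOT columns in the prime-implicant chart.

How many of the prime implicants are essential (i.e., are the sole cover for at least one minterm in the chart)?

Round 0: 00100✓ 00111 01011✓ 01100✓ 10001✓ 10010✓ 10011✓ 10100✓ 10110✓ 11001✓ 11011✓ 11101✓ 11110✓
Round 1: -0100 -1011 0-100 1-001✓ 1-011✓ 1-110 10-10 100-1✓ 1001- 101-0 11-01 110-1✓
Round 2: 1-0-1
PIs = {-0100, -1011, 0-100, 00111, 1-0-1, 1-110, 10-10, 1001-, 101-0, 11-01}
Coverage chart:
  m4: -0100,0-100
  m7: 00111 ←essential
  m11: -1011 ←essential
  m12: 0-100 ←essential
  m17: 1-0-1 ←essential
  m18: 10-10,1001-
  m19: 1-0-1,1001-
  m20: -0100,101-0
  m22: 1-110,10-10,101-0
  m25: 1-0-1,11-01
  m27: -1011,1-0-1
  m29: 11-01 ←essential
  m30: 1-110 ←essential
Essential: -1011, 0-100, 00111, 1-0-1, 1-110, 11-01

6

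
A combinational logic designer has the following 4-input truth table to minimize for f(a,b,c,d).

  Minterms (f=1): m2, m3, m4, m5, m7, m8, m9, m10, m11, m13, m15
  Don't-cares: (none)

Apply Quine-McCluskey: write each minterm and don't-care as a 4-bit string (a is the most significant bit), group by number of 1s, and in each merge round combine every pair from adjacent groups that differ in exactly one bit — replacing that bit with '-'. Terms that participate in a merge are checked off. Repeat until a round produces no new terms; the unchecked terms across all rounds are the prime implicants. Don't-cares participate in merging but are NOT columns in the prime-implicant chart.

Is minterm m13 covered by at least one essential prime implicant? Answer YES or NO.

NO

[col 0] 0010*, 0011*, 0100*, 0101*, 0111*, 1000*, 1001*, 1010*, 1011*, 1101*, 1111*
[col 1] -010*, -011*, -101*, -111*, 0-11*, 001-*, 01-1*, 010-, 1-01*, 1-11*, 10-0*, 10-1*, 100-*, 101-*, 11-1*
[col 2] --11, -01-, -1-1, 1--1, 10--
Prime implicants: --11, -01-, -1-1, 010-, 1--1, 10--
PI chart (minterm → PIs covering it):
  2 | -01-  (sole → essential)
  3 | --11,-01-
  4 | 010-  (sole → essential)
  5 | -1-1,010-
  7 | --11,-1-1
  8 | 10--  (sole → essential)
  9 | 1--1,10--
  10 | -01-,10--
  11 | --11,-01-,1--1,10--
  13 | -1-1,1--1
  15 | --11,-1-1,1--1
Essential prime implicants: -01-, 010-, 10--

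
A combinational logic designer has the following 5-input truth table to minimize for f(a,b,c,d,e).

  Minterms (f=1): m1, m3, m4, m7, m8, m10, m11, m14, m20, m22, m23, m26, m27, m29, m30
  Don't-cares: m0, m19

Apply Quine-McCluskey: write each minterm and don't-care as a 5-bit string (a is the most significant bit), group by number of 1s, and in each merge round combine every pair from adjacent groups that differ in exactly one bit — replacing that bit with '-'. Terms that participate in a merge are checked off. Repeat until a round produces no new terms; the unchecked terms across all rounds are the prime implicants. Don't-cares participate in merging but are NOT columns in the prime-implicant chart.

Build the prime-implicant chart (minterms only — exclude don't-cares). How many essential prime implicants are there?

3

size-2^0 implicants → 00000(✓)  00001(✓)  00011(✓)  00100(✓)  00111(✓)  01000(✓)  01010(✓)  01011(✓)  01110(✓)  10011(✓)  10100(✓)  10110(✓)  10111(✓)  11010(✓)  11011(✓)  11101  11110(✓)
size-2^1 implicants → -0011(✓)  -0100  -0111(✓)  -1010(✓)  -1011(✓)  -1110(✓)  0-000  0-011(✓)  00-00  00-11(✓)  000-1  0000-  01-10(✓)  010-0  0101-(✓)  1-011(✓)  1-110  10-11(✓)  101-0  1011-  11-10(✓)  1101-(✓)
size-2^2 implicants → --011  -0-11  -1-10  -101-
Unchecked terms (primes): --011, -0-11, -0100, -1-10, -101-, 0-000, 00-00, 000-1, 0000-, 010-0, 1-110, 101-0, 1011-, 11101
Minterm coverage:
  m1 ⊆ 000-1,0000-
  m3 ⊆ --011,-0-11,000-1
  m4 ⊆ -0100,00-00
  m7 ⊆ -0-11 [E]
  m8 ⊆ 0-000,010-0
  m10 ⊆ -1-10,-101-,010-0
  m11 ⊆ --011,-101-
  m14 ⊆ -1-10 [E]
  m20 ⊆ -0100,101-0
  m22 ⊆ 1-110,101-0,1011-
  m23 ⊆ -0-11,1011-
  m26 ⊆ -1-10,-101-
  m27 ⊆ --011,-101-
  m29 ⊆ 11101 [E]
  m30 ⊆ -1-10,1-110
E = {-0-11, -1-10, 11101}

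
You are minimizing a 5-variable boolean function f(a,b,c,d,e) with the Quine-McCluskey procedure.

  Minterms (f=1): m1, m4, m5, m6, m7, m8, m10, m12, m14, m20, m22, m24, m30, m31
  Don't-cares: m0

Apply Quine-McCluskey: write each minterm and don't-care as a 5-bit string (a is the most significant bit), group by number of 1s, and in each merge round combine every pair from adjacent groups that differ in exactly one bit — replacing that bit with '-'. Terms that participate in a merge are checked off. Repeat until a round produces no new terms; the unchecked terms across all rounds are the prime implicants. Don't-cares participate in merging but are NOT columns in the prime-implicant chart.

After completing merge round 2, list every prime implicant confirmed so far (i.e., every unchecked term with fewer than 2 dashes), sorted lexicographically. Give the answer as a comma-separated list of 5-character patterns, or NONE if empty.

-1000, 1111-

[col 0] 00000*, 00001*, 00100*, 00101*, 00110*, 00111*, 01000*, 01010*, 01100*, 01110*, 10100*, 10110*, 11000*, 11110*, 11111*
[col 1] -0100*, -0110*, -1000, -1110*, 0-000*, 0-100*, 0-110*, 00-00*, 00-01*, 0000-*, 001-0*, 001-1*, 0010-*, 0011-*, 01-00*, 01-10*, 010-0*, 011-0*, 1-110*, 101-0*, 1111-
[col 2] --110, -01-0, 0--00, 0-1-0, 00-0-, 001--, 01--0
Prime implicants: --110, -01-0, -1000, 0--00, 0-1-0, 00-0-, 001--, 01--0, 1111-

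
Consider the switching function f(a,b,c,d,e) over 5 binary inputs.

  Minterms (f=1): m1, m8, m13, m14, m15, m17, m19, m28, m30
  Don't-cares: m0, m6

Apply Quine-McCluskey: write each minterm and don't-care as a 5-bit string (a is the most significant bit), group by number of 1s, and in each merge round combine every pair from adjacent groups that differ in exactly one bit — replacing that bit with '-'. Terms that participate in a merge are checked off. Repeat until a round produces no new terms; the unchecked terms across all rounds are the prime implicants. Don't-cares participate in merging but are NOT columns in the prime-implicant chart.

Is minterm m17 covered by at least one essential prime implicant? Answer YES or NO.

YES

size-2^0 implicants → 00000(✓)  00001(✓)  00110(✓)  01000(✓)  01101(✓)  01110(✓)  01111(✓)  10001(✓)  10011(✓)  11100(✓)  11110(✓)
size-2^1 implicants → -0001  -1110  0-000  0-110  0000-  011-1  0111-  100-1  111-0
Unchecked terms (primes): -0001, -1110, 0-000, 0-110, 0000-, 011-1, 0111-, 100-1, 111-0
Minterm coverage:
  m1 ⊆ -0001,0000-
  m8 ⊆ 0-000 [E]
  m13 ⊆ 011-1 [E]
  m14 ⊆ -1110,0-110,0111-
  m15 ⊆ 011-1,0111-
  m17 ⊆ -0001,100-1
  m19 ⊆ 100-1 [E]
  m28 ⊆ 111-0 [E]
  m30 ⊆ -1110,111-0
E = {0-000, 011-1, 100-1, 111-0}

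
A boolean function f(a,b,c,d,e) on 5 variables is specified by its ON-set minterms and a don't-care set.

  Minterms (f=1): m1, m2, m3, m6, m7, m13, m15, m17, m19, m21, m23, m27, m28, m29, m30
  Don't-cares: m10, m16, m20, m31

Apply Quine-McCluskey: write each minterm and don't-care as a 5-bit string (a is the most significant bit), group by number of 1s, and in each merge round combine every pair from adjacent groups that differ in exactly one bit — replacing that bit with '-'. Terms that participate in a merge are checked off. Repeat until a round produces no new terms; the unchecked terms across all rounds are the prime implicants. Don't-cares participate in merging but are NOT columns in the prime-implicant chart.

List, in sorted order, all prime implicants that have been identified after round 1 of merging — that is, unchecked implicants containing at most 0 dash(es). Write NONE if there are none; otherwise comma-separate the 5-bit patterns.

NONE

size-2^0 implicants → 00001(✓)  00010(✓)  00011(✓)  00110(✓)  00111(✓)  01010(✓)  01101(✓)  01111(✓)  10000(✓)  10001(✓)  10011(✓)  10100(✓)  10101(✓)  10111(✓)  11011(✓)  11100(✓)  11101(✓)  11110(✓)  11111(✓)
size-2^1 implicants → -0001(✓)  -0011(✓)  -0111(✓)  -1101(✓)  -1111(✓)  0-010  0-111(✓)  00-10(✓)  00-11(✓)  000-1(✓)  0001-(✓)  0011-(✓)  011-1(✓)  1-011(✓)  1-100(✓)  1-101(✓)  1-111(✓)  10-00(✓)  10-01(✓)  10-11(✓)  100-1(✓)  1000-(✓)  101-1(✓)  1010-(✓)  11-11(✓)  111-0(✓)  111-1(✓)  1110-(✓)  1111-(✓)
size-2^2 implicants → --111  -0-11  -00-1  -11-1  00-1-  1--11  1-1-1  1-10-  10--1  10-0-  111--
Unchecked terms (primes): --111, -0-11, -00-1, -11-1, 0-010, 00-1-, 1--11, 1-1-1, 1-10-, 10--1, 10-0-, 111--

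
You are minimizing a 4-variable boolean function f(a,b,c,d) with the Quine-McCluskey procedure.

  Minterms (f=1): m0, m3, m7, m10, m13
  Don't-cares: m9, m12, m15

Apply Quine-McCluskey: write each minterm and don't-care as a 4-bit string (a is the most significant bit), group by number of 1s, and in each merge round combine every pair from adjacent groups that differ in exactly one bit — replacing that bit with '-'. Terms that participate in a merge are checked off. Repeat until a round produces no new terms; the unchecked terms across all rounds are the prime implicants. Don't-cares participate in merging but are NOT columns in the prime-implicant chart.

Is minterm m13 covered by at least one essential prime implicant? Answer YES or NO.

NO

size-2^0 implicants → 0000  0011(✓)  0111(✓)  1001(✓)  1010  1100(✓)  1101(✓)  1111(✓)
size-2^1 implicants → -111  0-11  1-01  11-1  110-
Unchecked terms (primes): -111, 0-11, 0000, 1-01, 1010, 11-1, 110-
Minterm coverage:
  m0 ⊆ 0000 [E]
  m3 ⊆ 0-11 [E]
  m7 ⊆ -111,0-11
  m10 ⊆ 1010 [E]
  m13 ⊆ 1-01,11-1,110-
E = {0-11, 0000, 1010}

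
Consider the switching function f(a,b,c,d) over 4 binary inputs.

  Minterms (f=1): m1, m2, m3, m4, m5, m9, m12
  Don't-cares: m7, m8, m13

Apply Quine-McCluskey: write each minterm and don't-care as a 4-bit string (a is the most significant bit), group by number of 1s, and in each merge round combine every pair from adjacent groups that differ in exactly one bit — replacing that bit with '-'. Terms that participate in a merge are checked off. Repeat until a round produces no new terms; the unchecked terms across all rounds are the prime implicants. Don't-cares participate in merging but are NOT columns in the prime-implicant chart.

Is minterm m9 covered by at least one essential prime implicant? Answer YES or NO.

NO

size-2^0 implicants → 0001(✓)  0010(✓)  0011(✓)  0100(✓)  0101(✓)  0111(✓)  1000(✓)  1001(✓)  1100(✓)  1101(✓)
size-2^1 implicants → -001(✓)  -100(✓)  -101(✓)  0-01(✓)  0-11(✓)  00-1(✓)  001-  01-1(✓)  010-(✓)  1-00(✓)  1-01(✓)  100-(✓)  110-(✓)
size-2^2 implicants → --01  -10-  0--1  1-0-
Unchecked terms (primes): --01, -10-, 0--1, 001-, 1-0-
Minterm coverage:
  m1 ⊆ --01,0--1
  m2 ⊆ 001- [E]
  m3 ⊆ 0--1,001-
  m4 ⊆ -10- [E]
  m5 ⊆ --01,-10-,0--1
  m9 ⊆ --01,1-0-
  m12 ⊆ -10-,1-0-
E = {-10-, 001-}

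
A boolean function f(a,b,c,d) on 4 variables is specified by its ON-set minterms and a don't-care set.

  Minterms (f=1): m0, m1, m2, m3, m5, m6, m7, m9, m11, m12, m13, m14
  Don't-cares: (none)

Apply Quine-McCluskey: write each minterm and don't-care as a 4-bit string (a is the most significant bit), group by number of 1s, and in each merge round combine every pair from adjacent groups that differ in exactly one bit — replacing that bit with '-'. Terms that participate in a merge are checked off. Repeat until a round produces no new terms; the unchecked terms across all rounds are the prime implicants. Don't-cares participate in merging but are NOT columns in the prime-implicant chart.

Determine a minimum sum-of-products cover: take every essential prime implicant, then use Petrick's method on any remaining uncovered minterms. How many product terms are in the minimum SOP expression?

size-2^0 implicants → 0000(✓)  0001(✓)  0010(✓)  0011(✓)  0101(✓)  0110(✓)  0111(✓)  1001(✓)  1011(✓)  1100(✓)  1101(✓)  1110(✓)
size-2^1 implicants → -001(✓)  -011(✓)  -101(✓)  -110  0-01(✓)  0-10(✓)  0-11(✓)  00-0(✓)  00-1(✓)  000-(✓)  001-(✓)  01-1(✓)  011-(✓)  1-01(✓)  10-1(✓)  11-0  110-
size-2^2 implicants → --01  -0-1  0--1  0-1-  00--
Unchecked terms (primes): --01, -0-1, -110, 0--1, 0-1-, 00--, 11-0, 110-
Minterm coverage:
  m0 ⊆ 00-- [E]
  m1 ⊆ --01,-0-1,0--1,00--
  m2 ⊆ 0-1-,00--
  m3 ⊆ -0-1,0--1,0-1-,00--
  m5 ⊆ --01,0--1
  m6 ⊆ -110,0-1-
  m7 ⊆ 0--1,0-1-
  m9 ⊆ --01,-0-1
  m11 ⊆ -0-1 [E]
  m12 ⊆ 11-0,110-
  m13 ⊆ --01,110-
  m14 ⊆ -110,11-0
E = {-0-1, 00--}
Petrick residual → --01, 0-1-, 11-0
Cover = c'd + b'd + a'c + a'b' + abd'  |cover|=5

5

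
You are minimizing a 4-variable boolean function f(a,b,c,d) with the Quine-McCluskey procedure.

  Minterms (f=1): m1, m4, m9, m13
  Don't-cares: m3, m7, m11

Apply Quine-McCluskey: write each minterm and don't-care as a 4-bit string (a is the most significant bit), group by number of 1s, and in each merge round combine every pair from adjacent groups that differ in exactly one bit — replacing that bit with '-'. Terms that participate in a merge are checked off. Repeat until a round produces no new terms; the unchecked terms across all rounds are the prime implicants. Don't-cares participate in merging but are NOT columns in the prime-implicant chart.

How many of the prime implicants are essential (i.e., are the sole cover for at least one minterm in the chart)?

3

size-2^0 implicants → 0001(✓)  0011(✓)  0100  0111(✓)  1001(✓)  1011(✓)  1101(✓)
size-2^1 implicants → -001(✓)  -011(✓)  0-11  00-1(✓)  1-01  10-1(✓)
size-2^2 implicants → -0-1
Unchecked terms (primes): -0-1, 0-11, 0100, 1-01
Minterm coverage:
  m1 ⊆ -0-1 [E]
  m4 ⊆ 0100 [E]
  m9 ⊆ -0-1,1-01
  m13 ⊆ 1-01 [E]
E = {-0-1, 0100, 1-01}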